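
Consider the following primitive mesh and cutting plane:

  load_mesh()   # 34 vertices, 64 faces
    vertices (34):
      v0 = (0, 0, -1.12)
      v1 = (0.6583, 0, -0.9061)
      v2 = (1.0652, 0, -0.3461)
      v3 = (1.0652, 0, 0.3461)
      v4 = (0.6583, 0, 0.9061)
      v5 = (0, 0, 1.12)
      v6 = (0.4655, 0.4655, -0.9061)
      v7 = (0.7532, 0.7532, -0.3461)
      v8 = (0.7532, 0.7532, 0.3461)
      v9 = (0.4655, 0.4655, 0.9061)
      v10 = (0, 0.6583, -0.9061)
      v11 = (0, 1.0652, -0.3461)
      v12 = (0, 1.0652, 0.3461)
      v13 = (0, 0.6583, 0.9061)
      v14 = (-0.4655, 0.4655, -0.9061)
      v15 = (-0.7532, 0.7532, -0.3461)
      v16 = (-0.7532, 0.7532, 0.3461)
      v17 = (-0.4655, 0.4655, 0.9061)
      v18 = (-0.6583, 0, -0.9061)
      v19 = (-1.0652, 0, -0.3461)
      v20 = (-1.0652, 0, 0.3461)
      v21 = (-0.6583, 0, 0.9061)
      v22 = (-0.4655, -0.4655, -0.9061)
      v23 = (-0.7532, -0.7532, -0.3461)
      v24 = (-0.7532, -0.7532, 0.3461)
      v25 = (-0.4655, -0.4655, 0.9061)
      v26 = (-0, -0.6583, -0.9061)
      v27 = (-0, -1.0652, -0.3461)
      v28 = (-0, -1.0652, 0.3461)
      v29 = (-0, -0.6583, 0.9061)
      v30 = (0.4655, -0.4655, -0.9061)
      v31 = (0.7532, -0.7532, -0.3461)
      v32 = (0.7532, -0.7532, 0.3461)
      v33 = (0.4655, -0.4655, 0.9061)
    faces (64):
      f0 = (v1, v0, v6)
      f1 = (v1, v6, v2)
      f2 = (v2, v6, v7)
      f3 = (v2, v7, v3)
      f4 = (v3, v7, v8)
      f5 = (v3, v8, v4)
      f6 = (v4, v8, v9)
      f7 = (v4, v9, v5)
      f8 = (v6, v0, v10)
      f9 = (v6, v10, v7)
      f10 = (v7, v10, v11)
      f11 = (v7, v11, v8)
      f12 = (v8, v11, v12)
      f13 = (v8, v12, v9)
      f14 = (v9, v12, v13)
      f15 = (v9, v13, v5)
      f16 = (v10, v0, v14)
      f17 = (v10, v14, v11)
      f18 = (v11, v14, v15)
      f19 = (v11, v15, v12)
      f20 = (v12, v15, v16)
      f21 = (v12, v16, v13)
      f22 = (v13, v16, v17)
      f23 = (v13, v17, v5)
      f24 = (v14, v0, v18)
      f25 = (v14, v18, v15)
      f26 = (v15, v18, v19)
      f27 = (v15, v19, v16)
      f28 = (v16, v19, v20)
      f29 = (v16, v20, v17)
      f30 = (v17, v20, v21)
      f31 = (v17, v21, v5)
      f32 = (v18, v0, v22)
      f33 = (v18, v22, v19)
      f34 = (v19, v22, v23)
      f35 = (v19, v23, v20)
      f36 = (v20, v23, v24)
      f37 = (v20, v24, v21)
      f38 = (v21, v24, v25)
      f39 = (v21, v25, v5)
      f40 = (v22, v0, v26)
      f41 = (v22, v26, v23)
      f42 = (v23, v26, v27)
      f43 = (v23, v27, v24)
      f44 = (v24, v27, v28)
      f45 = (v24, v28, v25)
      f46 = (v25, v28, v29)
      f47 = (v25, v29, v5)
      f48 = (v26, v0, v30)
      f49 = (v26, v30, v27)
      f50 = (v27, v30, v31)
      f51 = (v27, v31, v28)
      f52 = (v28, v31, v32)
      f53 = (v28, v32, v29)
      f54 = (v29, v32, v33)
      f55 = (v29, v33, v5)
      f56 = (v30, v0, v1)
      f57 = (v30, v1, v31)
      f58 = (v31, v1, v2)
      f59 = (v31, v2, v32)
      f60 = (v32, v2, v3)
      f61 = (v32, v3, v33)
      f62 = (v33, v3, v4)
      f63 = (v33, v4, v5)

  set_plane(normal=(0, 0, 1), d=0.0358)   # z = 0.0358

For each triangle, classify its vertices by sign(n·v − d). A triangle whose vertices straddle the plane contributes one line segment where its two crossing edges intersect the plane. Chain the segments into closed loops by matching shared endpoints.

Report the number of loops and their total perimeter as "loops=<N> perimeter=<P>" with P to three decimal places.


loops=1 perimeter=6.522

Straddling triangles (16 of 64):
  (v2,v7,v3) [--+] → (0.925336, 0.337645, 0.0358)–(1.0652, 0, 0.0358)  len=0.3655
  (v3,v7,v8) [+-+] → (0.925336, 0.337645, 0.0358)–(0.7532, 0.7532, 0.0358)  len=0.4498
  (v7,v11,v8) [--+] → (0.415555, 0.893064, 0.0358)–(0.7532, 0.7532, 0.0358)  len=0.3655
  (v8,v11,v12) [+-+] → (0.415555, 0.893064, 0.0358)–(0, 1.0652, 0.0358)  len=0.4498
  (v11,v15,v12) [--+] → (-0.337645, 0.925336, 0.0358)–(0, 1.0652, 0.0358)  len=0.3655
  (v12,v15,v16) [+-+] → (-0.337645, 0.925336, 0.0358)–(-0.7532, 0.7532, 0.0358)  len=0.4498
  (v15,v19,v16) [--+] → (-0.893064, 0.415555, 0.0358)–(-0.7532, 0.7532, 0.0358)  len=0.3655
  (v16,v19,v20) [+-+] → (-0.893064, 0.415555, 0.0358)–(-1.0652, 0, 0.0358)  len=0.4498
  (v19,v23,v20) [--+] → (-0.925336, -0.337645, 0.0358)–(-1.0652, 0, 0.0358)  len=0.3655
  (v20,v23,v24) [+-+] → (-0.925336, -0.337645, 0.0358)–(-0.7532, -0.7532, 0.0358)  len=0.4498
  (v23,v27,v24) [--+] → (-0.415555, -0.893064, 0.0358)–(-0.7532, -0.7532, 0.0358)  len=0.3655
  (v24,v27,v28) [+-+] → (-0.415555, -0.893064, 0.0358)–(0, -1.0652, 0.0358)  len=0.4498
  (v27,v31,v28) [--+] → (0.337645, -0.925336, 0.0358)–(0, -1.0652, 0.0358)  len=0.3655
  (v28,v31,v32) [+-+] → (0.337645, -0.925336, 0.0358)–(0.7532, -0.7532, 0.0358)  len=0.4498
  (v31,v2,v32) [--+] → (0.893064, -0.415555, 0.0358)–(0.7532, -0.7532, 0.0358)  len=0.3655
  (v32,v2,v3) [+-+] → (0.893064, -0.415555, 0.0358)–(1.0652, 0, 0.0358)  len=0.4498

Chained into 1 loop(s):
  loop 1: 16 segments, perimeter = 6.5221
Total perimeter = 6.522


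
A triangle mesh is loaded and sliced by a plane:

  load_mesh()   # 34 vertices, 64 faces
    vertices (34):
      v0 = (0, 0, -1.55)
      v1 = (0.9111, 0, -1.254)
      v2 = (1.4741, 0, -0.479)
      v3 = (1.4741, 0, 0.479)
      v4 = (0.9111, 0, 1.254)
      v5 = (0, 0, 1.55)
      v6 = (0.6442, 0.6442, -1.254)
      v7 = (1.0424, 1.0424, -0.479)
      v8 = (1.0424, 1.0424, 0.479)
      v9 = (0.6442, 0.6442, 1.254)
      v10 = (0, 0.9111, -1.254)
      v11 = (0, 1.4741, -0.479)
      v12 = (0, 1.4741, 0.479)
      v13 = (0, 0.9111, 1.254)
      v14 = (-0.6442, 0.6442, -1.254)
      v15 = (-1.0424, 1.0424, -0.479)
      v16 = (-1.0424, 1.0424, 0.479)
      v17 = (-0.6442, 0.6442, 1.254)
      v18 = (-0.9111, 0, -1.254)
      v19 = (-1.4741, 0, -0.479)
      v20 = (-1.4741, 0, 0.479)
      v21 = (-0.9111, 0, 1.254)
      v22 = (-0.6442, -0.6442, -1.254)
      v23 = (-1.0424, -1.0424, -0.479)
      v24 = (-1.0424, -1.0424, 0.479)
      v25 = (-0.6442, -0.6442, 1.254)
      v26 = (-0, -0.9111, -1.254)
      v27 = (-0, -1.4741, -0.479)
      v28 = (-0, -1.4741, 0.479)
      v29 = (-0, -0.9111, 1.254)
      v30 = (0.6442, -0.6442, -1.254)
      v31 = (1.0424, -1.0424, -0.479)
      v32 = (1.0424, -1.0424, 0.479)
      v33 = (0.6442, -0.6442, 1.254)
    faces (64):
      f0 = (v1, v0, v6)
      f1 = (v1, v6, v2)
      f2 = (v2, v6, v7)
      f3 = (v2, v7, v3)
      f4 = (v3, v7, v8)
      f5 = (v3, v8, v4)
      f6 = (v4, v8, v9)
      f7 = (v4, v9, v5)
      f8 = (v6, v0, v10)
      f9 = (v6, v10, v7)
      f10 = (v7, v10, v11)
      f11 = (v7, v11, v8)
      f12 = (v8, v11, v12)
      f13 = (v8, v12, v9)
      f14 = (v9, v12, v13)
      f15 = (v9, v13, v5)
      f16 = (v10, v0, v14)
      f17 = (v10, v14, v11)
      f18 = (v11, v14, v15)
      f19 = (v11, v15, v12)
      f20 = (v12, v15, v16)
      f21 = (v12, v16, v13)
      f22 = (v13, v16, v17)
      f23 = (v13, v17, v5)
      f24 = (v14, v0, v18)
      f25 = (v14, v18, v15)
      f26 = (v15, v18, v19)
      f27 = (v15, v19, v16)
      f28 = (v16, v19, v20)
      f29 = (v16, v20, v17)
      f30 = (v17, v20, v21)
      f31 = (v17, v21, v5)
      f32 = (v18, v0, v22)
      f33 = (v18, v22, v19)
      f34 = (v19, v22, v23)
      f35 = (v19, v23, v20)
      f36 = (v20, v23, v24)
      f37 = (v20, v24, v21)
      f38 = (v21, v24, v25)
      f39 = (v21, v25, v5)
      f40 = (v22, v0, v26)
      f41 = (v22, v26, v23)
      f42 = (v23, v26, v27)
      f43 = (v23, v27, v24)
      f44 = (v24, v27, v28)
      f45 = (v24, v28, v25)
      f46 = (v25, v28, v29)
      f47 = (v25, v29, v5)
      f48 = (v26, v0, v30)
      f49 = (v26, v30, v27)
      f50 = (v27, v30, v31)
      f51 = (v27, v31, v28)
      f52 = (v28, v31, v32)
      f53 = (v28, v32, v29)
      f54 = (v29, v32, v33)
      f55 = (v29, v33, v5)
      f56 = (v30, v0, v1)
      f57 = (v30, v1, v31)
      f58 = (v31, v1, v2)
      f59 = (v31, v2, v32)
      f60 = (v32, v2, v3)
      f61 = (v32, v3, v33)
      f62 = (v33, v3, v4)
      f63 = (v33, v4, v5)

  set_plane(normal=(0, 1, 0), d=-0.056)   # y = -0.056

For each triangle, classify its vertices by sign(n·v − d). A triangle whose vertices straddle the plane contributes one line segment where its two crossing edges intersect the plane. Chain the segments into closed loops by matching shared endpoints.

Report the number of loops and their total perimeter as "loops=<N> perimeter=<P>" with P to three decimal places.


loops=1 perimeter=9.472

Straddling triangles (20 of 64):
  (v18,v0,v22) [++-] → (-0.056, -0.056, -1.52427)–(-0.887899, -0.056, -1.254)  len=0.8747
  (v18,v22,v19) [+-+] → (-0.887899, -0.056, -1.254)–(-1.40196, -0.056, -0.54637)  len=0.8746
  (v19,v22,v23) [+--] → (-1.40196, -0.056, -0.54637)–(-1.45091, -0.056, -0.479)  len=0.0833
  (v19,v23,v20) [+-+] → (-1.45091, -0.056, -0.479)–(-1.45091, -0.056, 0.427534)  len=0.9065
  (v20,v23,v24) [+--] → (-1.45091, -0.056, 0.427534)–(-1.45091, -0.056, 0.479)  len=0.0515
  (v20,v24,v21) [+-+] → (-1.45091, -0.056, 0.479)–(-0.918154, -0.056, 1.21237)  len=0.9065
  (v21,v24,v25) [+--] → (-0.918154, -0.056, 1.21237)–(-0.887899, -0.056, 1.254)  len=0.0515
  (v21,v25,v5) [+-+] → (-0.887899, -0.056, 1.254)–(-0.056, -0.056, 1.52427)  len=0.8747
  (v22,v0,v26) [-+-] → (-0.056, -0.056, -1.52427)–(0, -0.056, -1.53181)  len=0.0565
  (v25,v29,v5) [--+] → (0, -0.056, 1.53181)–(-0.056, -0.056, 1.52427)  len=0.0565
  (v26,v0,v30) [-+-] → (0, -0.056, -1.53181)–(0.056, -0.056, -1.52427)  len=0.0565
  (v29,v33,v5) [--+] → (0.056, -0.056, 1.52427)–(0, -0.056, 1.53181)  len=0.0565
  (v30,v0,v1) [-++] → (0.056, -0.056, -1.52427)–(0.887899, -0.056, -1.254)  len=0.8747
  (v30,v1,v31) [-+-] → (0.887899, -0.056, -1.254)–(0.918154, -0.056, -1.21237)  len=0.0515
  (v31,v1,v2) [-++] → (0.918154, -0.056, -1.21237)–(1.45091, -0.056, -0.479)  len=0.9065
  (v31,v2,v32) [-+-] → (1.45091, -0.056, -0.479)–(1.45091, -0.056, -0.427534)  len=0.0515
  (v32,v2,v3) [-++] → (1.45091, -0.056, -0.427534)–(1.45091, -0.056, 0.479)  len=0.9065
  (v32,v3,v33) [-+-] → (1.45091, -0.056, 0.479)–(1.40196, -0.056, 0.54637)  len=0.0833
  (v33,v3,v4) [-++] → (1.40196, -0.056, 0.54637)–(0.887899, -0.056, 1.254)  len=0.8746
  (v33,v4,v5) [-++] → (0.887899, -0.056, 1.254)–(0.056, -0.056, 1.52427)  len=0.8747

Chained into 1 loop(s):
  loop 1: 20 segments, perimeter = 9.4725
Total perimeter = 9.472


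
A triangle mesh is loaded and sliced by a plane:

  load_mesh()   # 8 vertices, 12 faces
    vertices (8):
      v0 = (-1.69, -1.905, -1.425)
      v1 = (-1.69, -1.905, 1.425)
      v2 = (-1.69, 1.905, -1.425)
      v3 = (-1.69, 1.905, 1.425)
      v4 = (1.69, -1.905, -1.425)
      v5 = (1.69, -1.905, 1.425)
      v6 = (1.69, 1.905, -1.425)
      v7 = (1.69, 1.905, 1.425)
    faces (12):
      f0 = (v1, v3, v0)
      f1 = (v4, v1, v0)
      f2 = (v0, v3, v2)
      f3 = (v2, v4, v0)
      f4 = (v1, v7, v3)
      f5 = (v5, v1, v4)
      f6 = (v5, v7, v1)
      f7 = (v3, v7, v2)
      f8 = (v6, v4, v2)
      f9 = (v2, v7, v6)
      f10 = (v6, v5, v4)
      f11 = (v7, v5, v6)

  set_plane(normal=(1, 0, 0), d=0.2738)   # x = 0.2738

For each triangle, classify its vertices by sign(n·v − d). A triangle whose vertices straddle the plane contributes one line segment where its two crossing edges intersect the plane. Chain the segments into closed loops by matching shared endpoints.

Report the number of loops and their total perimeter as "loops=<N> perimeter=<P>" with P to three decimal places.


Straddling triangles (8 of 12):
  (v4,v1,v0) [+--] → (0.2738, -1.905, -0.230867)–(0.2738, -1.905, -1.425)  len=1.1941
  (v2,v4,v0) [-+-] → (0.2738, -0.308633, -1.425)–(0.2738, -1.905, -1.425)  len=1.5964
  (v1,v7,v3) [-+-] → (0.2738, 0.308633, 1.425)–(0.2738, 1.905, 1.425)  len=1.5964
  (v5,v1,v4) [+-+] → (0.2738, -1.905, 1.425)–(0.2738, -1.905, -0.230867)  len=1.6559
  (v5,v7,v1) [++-] → (0.2738, 0.308633, 1.425)–(0.2738, -1.905, 1.425)  len=2.2136
  (v3,v7,v2) [-+-] → (0.2738, 1.905, 1.425)–(0.2738, 1.905, 0.230867)  len=1.1941
  (v6,v4,v2) [++-] → (0.2738, -0.308633, -1.425)–(0.2738, 1.905, -1.425)  len=2.2136
  (v2,v7,v6) [-++] → (0.2738, 1.905, 0.230867)–(0.2738, 1.905, -1.425)  len=1.6559

Chained into 1 loop(s):
  loop 1: 8 segments, perimeter = 13.3200
Total perimeter = 13.320

loops=1 perimeter=13.320


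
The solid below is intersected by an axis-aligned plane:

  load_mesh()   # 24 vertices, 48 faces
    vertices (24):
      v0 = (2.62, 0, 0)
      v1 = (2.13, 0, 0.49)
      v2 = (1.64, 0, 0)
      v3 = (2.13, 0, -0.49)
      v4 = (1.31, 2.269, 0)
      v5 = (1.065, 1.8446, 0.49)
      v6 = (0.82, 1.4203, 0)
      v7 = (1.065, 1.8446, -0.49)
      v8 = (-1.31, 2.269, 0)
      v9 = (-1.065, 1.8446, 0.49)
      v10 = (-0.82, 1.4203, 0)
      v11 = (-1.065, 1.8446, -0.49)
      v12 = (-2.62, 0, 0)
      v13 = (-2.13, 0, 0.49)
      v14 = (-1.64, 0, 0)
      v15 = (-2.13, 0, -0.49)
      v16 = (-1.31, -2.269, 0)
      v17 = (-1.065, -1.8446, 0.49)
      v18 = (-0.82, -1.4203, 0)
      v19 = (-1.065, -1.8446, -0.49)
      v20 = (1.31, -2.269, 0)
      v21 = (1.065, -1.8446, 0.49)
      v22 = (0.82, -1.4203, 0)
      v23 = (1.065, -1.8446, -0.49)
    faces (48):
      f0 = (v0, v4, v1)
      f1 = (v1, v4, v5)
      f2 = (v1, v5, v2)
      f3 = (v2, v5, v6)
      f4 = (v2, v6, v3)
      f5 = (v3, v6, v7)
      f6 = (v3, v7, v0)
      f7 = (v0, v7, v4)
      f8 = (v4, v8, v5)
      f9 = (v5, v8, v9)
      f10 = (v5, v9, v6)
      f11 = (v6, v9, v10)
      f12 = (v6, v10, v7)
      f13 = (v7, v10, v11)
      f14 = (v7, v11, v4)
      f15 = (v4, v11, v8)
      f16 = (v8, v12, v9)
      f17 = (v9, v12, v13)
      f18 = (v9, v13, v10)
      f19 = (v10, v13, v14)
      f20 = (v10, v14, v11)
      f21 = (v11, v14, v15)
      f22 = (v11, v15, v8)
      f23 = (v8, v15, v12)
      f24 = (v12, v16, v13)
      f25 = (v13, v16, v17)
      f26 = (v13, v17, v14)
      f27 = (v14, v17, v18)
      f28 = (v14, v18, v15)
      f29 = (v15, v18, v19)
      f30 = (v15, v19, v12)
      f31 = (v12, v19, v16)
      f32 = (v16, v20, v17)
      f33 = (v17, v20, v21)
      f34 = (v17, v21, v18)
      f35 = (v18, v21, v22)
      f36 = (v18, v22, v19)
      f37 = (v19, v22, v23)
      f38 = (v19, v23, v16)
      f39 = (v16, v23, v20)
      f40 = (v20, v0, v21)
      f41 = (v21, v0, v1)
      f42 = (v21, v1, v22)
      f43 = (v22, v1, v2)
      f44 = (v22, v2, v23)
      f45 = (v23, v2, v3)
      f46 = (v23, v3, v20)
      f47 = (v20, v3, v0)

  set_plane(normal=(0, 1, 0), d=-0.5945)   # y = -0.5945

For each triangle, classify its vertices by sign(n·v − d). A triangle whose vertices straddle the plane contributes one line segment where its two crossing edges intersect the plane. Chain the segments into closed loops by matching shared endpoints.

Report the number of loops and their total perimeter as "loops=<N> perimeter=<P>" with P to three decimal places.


loops=2 perimeter=5.544

Straddling triangles (16 of 48):
  (v12,v16,v13) [+-+] → (-2.27677, -0.5945, 0)–(-1.91515, -0.5945, 0.361615)  len=0.5114
  (v13,v16,v17) [+--] → (-1.91515, -0.5945, 0.361615)–(-1.78676, -0.5945, 0.49)  len=0.1816
  (v13,v17,v14) [+-+] → (-1.78676, -0.5945, 0.49)–(-1.45468, -0.5945, 0.157923)  len=0.4696
  (v14,v17,v18) [+--] → (-1.45468, -0.5945, 0.157923)–(-1.29677, -0.5945, 0)  len=0.2233
  (v14,v18,v15) [+-+] → (-1.29677, -0.5945, 0)–(-1.58167, -0.5945, -0.284899)  len=0.4029
  (v15,v18,v19) [+--] → (-1.58167, -0.5945, -0.284899)–(-1.78676, -0.5945, -0.49)  len=0.2900
  (v15,v19,v12) [+-+] → (-1.78676, -0.5945, -0.49)–(-2.11884, -0.5945, -0.157923)  len=0.4696
  (v12,v19,v16) [+--] → (-2.11884, -0.5945, -0.157923)–(-2.27677, -0.5945, 0)  len=0.2233
  (v20,v0,v21) [-+-] → (2.27677, -0.5945, 0)–(2.11884, -0.5945, 0.157923)  len=0.2233
  (v21,v0,v1) [-++] → (2.11884, -0.5945, 0.157923)–(1.78676, -0.5945, 0.49)  len=0.4696
  (v21,v1,v22) [-+-] → (1.78676, -0.5945, 0.49)–(1.58167, -0.5945, 0.284899)  len=0.2900
  (v22,v1,v2) [-++] → (1.58167, -0.5945, 0.284899)–(1.29677, -0.5945, 0)  len=0.4029
  (v22,v2,v23) [-+-] → (1.29677, -0.5945, 0)–(1.45468, -0.5945, -0.157923)  len=0.2233
  (v23,v2,v3) [-++] → (1.45468, -0.5945, -0.157923)–(1.78676, -0.5945, -0.49)  len=0.4696
  (v23,v3,v20) [-+-] → (1.78676, -0.5945, -0.49)–(1.91515, -0.5945, -0.361615)  len=0.1816
  (v20,v3,v0) [-++] → (1.91515, -0.5945, -0.361615)–(2.27677, -0.5945, 0)  len=0.5114

Chained into 2 loop(s):
  loop 1: 8 segments, perimeter = 2.7719
  loop 2: 8 segments, perimeter = 2.7719
Total perimeter = 5.544


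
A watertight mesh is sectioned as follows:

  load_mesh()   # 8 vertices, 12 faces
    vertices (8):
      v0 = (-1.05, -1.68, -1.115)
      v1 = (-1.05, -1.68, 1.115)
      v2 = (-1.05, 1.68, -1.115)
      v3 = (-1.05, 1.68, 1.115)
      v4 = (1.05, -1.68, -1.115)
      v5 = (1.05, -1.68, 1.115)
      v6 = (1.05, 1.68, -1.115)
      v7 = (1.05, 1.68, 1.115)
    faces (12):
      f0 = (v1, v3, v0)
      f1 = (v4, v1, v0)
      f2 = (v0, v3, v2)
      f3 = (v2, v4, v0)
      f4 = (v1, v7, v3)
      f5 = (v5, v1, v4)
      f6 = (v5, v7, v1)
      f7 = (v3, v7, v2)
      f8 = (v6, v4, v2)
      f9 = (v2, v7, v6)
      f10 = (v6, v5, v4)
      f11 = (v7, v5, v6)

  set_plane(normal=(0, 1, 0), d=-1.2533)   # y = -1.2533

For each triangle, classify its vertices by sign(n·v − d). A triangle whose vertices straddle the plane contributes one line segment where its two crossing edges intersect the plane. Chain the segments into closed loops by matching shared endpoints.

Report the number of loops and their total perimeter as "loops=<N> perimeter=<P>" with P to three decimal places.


Straddling triangles (8 of 12):
  (v1,v3,v0) [-+-] → (-1.05, -1.2533, 1.115)–(-1.05, -1.2533, -0.831803)  len=1.9468
  (v0,v3,v2) [-++] → (-1.05, -1.2533, -0.831803)–(-1.05, -1.2533, -1.115)  len=0.2832
  (v2,v4,v0) [+--] → (0.783313, -1.2533, -1.115)–(-1.05, -1.2533, -1.115)  len=1.8333
  (v1,v7,v3) [-++] → (-0.783313, -1.2533, 1.115)–(-1.05, -1.2533, 1.115)  len=0.2667
  (v5,v7,v1) [-+-] → (1.05, -1.2533, 1.115)–(-0.783313, -1.2533, 1.115)  len=1.8333
  (v6,v4,v2) [+-+] → (1.05, -1.2533, -1.115)–(0.783313, -1.2533, -1.115)  len=0.2667
  (v6,v5,v4) [+--] → (1.05, -1.2533, 0.831803)–(1.05, -1.2533, -1.115)  len=1.9468
  (v7,v5,v6) [+-+] → (1.05, -1.2533, 1.115)–(1.05, -1.2533, 0.831803)  len=0.2832

Chained into 1 loop(s):
  loop 1: 8 segments, perimeter = 8.6600
Total perimeter = 8.660

loops=1 perimeter=8.660


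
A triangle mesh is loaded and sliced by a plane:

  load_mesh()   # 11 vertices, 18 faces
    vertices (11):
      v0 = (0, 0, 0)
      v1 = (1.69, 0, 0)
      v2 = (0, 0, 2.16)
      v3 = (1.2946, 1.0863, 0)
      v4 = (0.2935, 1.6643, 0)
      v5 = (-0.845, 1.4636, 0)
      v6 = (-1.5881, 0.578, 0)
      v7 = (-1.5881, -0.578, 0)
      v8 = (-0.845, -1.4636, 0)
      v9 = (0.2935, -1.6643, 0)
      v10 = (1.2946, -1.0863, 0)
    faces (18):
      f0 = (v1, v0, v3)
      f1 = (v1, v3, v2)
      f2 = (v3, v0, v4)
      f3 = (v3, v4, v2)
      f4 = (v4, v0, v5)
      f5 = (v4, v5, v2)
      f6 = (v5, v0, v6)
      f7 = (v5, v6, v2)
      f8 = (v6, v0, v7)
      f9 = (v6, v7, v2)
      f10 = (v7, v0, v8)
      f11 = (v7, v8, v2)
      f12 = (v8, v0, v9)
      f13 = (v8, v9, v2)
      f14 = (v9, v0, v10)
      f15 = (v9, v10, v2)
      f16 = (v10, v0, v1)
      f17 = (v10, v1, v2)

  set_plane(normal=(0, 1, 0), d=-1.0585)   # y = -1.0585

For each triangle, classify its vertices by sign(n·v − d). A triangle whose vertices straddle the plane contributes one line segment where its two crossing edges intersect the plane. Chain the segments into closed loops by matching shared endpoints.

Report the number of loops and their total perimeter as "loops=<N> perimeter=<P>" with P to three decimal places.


loops=1 perimeter=5.508

Straddling triangles (8 of 18):
  (v7,v0,v8) [++-] → (-0.611118, -1.0585, 0)–(-1.18492, -1.0585, 0)  len=0.5738
  (v7,v8,v2) [+-+] → (-1.18492, -1.0585, 0)–(-0.611118, -1.0585, 0.597852)  len=0.8287
  (v8,v0,v9) [-+-] → (-0.611118, -1.0585, 0)–(0.186667, -1.0585, 0)  len=0.7978
  (v8,v9,v2) [--+] → (0.186667, -1.0585, 0.786233)–(-0.611118, -1.0585, 0.597852)  len=0.8197
  (v9,v0,v10) [-+-] → (0.186667, -1.0585, 0)–(1.26147, -1.0585, 0)  len=1.0748
  (v9,v10,v2) [--+] → (1.26147, -1.0585, 0.0552775)–(0.186667, -1.0585, 0.786233)  len=1.2998
  (v10,v0,v1) [-++] → (1.26147, -1.0585, 0)–(1.30472, -1.0585, 0)  len=0.0432
  (v10,v1,v2) [-++] → (1.30472, -1.0585, 0)–(1.26147, -1.0585, 0.0552775)  len=0.0702

Chained into 1 loop(s):
  loop 1: 8 segments, perimeter = 5.5080
Total perimeter = 5.508


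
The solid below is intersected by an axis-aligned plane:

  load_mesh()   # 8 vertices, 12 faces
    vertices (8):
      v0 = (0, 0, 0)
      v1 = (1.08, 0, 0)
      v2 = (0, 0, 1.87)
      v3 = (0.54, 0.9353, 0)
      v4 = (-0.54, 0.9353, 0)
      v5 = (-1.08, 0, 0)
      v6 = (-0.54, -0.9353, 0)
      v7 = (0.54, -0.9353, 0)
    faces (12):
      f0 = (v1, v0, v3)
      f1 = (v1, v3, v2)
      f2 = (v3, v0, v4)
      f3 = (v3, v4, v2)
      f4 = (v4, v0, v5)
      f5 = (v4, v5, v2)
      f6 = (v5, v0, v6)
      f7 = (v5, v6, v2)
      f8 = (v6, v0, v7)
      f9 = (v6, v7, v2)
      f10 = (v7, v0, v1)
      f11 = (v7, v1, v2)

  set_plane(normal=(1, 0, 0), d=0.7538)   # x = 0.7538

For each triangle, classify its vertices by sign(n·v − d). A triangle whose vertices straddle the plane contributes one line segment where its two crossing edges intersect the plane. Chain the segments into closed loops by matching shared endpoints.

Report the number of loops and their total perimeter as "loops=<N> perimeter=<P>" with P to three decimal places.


Straddling triangles (4 of 12):
  (v1,v0,v3) [+--] → (0.7538, 0, 0)–(0.7538, 0.56499, 0)  len=0.5650
  (v1,v3,v2) [+--] → (0.7538, 0.56499, 0)–(0.7538, 0, 0.564809)  len=0.7989
  (v7,v0,v1) [--+] → (0.7538, 0, 0)–(0.7538, -0.56499, 0)  len=0.5650
  (v7,v1,v2) [-+-] → (0.7538, -0.56499, 0)–(0.7538, 0, 0.564809)  len=0.7989

Chained into 1 loop(s):
  loop 1: 4 segments, perimeter = 2.7278
Total perimeter = 2.728

loops=1 perimeter=2.728


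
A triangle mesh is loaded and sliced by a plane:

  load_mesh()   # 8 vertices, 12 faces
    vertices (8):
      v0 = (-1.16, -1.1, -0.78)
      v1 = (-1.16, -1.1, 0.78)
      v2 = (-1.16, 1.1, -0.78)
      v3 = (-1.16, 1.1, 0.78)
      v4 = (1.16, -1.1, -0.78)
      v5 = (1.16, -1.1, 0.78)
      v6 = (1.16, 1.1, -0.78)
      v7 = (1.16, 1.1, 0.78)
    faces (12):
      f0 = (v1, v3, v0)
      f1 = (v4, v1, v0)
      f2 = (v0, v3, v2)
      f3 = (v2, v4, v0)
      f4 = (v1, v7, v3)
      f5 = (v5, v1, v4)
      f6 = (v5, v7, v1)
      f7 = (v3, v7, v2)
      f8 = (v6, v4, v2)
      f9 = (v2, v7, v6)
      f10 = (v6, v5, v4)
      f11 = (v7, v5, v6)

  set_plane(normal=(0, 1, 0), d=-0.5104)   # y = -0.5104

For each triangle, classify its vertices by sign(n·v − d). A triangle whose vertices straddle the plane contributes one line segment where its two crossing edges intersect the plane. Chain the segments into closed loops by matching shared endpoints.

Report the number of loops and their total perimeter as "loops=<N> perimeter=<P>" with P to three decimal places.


Straddling triangles (8 of 12):
  (v1,v3,v0) [-+-] → (-1.16, -0.5104, 0.78)–(-1.16, -0.5104, -0.36192)  len=1.1419
  (v0,v3,v2) [-++] → (-1.16, -0.5104, -0.36192)–(-1.16, -0.5104, -0.78)  len=0.4181
  (v2,v4,v0) [+--] → (0.53824, -0.5104, -0.78)–(-1.16, -0.5104, -0.78)  len=1.6982
  (v1,v7,v3) [-++] → (-0.53824, -0.5104, 0.78)–(-1.16, -0.5104, 0.78)  len=0.6218
  (v5,v7,v1) [-+-] → (1.16, -0.5104, 0.78)–(-0.53824, -0.5104, 0.78)  len=1.6982
  (v6,v4,v2) [+-+] → (1.16, -0.5104, -0.78)–(0.53824, -0.5104, -0.78)  len=0.6218
  (v6,v5,v4) [+--] → (1.16, -0.5104, 0.36192)–(1.16, -0.5104, -0.78)  len=1.1419
  (v7,v5,v6) [+-+] → (1.16, -0.5104, 0.78)–(1.16, -0.5104, 0.36192)  len=0.4181

Chained into 1 loop(s):
  loop 1: 8 segments, perimeter = 7.7600
Total perimeter = 7.760

loops=1 perimeter=7.760


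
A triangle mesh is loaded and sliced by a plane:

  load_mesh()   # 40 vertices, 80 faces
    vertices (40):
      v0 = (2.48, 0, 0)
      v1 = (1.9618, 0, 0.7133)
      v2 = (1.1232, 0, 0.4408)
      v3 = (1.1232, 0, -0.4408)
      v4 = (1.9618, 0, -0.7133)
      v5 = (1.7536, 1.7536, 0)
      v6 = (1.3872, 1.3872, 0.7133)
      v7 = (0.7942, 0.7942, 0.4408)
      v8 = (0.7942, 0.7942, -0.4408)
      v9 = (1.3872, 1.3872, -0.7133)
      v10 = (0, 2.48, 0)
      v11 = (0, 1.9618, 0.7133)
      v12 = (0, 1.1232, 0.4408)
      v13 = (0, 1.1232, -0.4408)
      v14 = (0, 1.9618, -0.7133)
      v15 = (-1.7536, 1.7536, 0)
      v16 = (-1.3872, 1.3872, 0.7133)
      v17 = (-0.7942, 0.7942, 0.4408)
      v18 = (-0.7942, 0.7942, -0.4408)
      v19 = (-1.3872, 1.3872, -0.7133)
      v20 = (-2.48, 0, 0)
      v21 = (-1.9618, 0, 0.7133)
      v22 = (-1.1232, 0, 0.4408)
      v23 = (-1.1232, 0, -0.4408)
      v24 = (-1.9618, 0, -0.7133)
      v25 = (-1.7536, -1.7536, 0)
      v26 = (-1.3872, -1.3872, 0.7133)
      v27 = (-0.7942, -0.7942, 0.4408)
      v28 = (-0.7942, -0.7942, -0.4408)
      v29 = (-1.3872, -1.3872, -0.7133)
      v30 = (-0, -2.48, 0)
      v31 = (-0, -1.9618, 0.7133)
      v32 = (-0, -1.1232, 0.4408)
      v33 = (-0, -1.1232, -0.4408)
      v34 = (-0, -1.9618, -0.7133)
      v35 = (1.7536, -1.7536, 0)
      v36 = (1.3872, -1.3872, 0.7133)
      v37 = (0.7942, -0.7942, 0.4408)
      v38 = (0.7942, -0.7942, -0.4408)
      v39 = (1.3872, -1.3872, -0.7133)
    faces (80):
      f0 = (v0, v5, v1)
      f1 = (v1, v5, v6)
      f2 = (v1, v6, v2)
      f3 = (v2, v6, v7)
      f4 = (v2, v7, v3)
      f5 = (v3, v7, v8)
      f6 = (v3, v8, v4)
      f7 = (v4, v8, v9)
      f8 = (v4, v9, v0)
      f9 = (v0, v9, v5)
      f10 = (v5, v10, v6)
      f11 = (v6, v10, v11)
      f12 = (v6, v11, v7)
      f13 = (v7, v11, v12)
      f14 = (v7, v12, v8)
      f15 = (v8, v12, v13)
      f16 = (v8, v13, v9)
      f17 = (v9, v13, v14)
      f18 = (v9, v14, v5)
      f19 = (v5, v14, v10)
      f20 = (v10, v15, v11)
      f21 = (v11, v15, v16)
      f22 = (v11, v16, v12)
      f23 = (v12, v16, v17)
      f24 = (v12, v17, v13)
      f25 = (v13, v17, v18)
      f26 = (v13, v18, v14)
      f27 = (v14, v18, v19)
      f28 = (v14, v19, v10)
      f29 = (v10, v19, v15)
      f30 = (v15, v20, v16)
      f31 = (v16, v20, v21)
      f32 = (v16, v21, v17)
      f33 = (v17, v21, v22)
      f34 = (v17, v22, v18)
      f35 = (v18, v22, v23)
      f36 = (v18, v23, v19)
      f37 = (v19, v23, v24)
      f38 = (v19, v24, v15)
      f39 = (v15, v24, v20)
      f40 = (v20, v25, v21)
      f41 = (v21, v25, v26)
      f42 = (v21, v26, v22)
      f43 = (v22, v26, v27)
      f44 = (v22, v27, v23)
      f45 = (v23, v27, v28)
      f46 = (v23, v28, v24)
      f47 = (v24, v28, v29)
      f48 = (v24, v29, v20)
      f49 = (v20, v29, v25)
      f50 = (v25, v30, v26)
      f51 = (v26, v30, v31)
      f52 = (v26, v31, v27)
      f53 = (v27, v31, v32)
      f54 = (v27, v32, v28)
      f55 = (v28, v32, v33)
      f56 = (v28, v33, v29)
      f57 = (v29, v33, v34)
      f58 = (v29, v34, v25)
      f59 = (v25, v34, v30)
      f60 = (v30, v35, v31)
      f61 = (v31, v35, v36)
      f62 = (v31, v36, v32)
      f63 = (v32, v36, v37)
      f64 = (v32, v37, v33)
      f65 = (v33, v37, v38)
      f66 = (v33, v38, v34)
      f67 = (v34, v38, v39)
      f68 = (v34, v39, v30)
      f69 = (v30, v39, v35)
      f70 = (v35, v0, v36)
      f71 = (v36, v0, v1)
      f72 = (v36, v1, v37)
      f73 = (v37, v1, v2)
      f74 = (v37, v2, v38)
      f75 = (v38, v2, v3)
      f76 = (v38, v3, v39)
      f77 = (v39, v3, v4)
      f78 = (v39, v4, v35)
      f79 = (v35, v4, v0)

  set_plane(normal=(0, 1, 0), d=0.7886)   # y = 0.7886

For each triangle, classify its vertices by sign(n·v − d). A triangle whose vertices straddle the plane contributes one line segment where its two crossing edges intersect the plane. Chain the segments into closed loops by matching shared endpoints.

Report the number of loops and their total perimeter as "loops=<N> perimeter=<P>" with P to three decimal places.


Straddling triangles (20 of 80):
  (v0,v5,v1) [-+-] → (2.15334, 0.7886, 0)–(1.86817, 0.7886, 0.392527)  len=0.4852
  (v1,v5,v6) [-++] → (1.86817, 0.7886, 0.392527)–(1.63515, 0.7886, 0.7133)  len=0.3965
  (v1,v6,v2) [-+-] → (1.63515, 0.7886, 0.7133)–(1.27328, 0.7886, 0.595712)  len=0.3805
  (v2,v6,v7) [-++] → (1.27328, 0.7886, 0.595712)–(0.79652, 0.7886, 0.4408)  len=0.5013
  (v2,v7,v3) [-+-] → (0.79652, 0.7886, 0.4408)–(0.79652, 0.7886, 0.434584)  len=0.0062
  (v3,v7,v8) [-++] → (0.79652, 0.7886, 0.434584)–(0.79652, 0.7886, -0.4408)  len=0.8754
  (v3,v8,v4) [-+-] → (0.79652, 0.7886, -0.4408)–(0.802433, 0.7886, -0.442721)  len=0.0062
  (v4,v8,v9) [-++] → (0.802433, 0.7886, -0.442721)–(1.63515, 0.7886, -0.7133)  len=0.8756
  (v4,v9,v0) [-+-] → (1.63515, 0.7886, -0.7133)–(1.85876, 0.7886, -0.405499)  len=0.3805
  (v0,v9,v5) [-++] → (1.85876, 0.7886, -0.405499)–(2.15334, 0.7886, 0)  len=0.5012
  (v15,v20,v16) [+-+] → (-2.15334, 0.7886, 0)–(-1.85876, 0.7886, 0.405499)  len=0.5012
  (v16,v20,v21) [+--] → (-1.85876, 0.7886, 0.405499)–(-1.63515, 0.7886, 0.7133)  len=0.3805
  (v16,v21,v17) [+-+] → (-1.63515, 0.7886, 0.7133)–(-0.802433, 0.7886, 0.442721)  len=0.8756
  (v17,v21,v22) [+--] → (-0.802433, 0.7886, 0.442721)–(-0.79652, 0.7886, 0.4408)  len=0.0062
  (v17,v22,v18) [+-+] → (-0.79652, 0.7886, 0.4408)–(-0.79652, 0.7886, -0.434584)  len=0.8754
  (v18,v22,v23) [+--] → (-0.79652, 0.7886, -0.434584)–(-0.79652, 0.7886, -0.4408)  len=0.0062
  (v18,v23,v19) [+-+] → (-0.79652, 0.7886, -0.4408)–(-1.27328, 0.7886, -0.595712)  len=0.5013
  (v19,v23,v24) [+--] → (-1.27328, 0.7886, -0.595712)–(-1.63515, 0.7886, -0.7133)  len=0.3805
  (v19,v24,v15) [+-+] → (-1.63515, 0.7886, -0.7133)–(-1.86817, 0.7886, -0.392527)  len=0.3965
  (v15,v24,v20) [+--] → (-1.86817, 0.7886, -0.392527)–(-2.15334, 0.7886, 0)  len=0.4852

Chained into 2 loop(s):
  loop 1: 10 segments, perimeter = 4.4085
  loop 2: 10 segments, perimeter = 4.4085
Total perimeter = 8.817

loops=2 perimeter=8.817


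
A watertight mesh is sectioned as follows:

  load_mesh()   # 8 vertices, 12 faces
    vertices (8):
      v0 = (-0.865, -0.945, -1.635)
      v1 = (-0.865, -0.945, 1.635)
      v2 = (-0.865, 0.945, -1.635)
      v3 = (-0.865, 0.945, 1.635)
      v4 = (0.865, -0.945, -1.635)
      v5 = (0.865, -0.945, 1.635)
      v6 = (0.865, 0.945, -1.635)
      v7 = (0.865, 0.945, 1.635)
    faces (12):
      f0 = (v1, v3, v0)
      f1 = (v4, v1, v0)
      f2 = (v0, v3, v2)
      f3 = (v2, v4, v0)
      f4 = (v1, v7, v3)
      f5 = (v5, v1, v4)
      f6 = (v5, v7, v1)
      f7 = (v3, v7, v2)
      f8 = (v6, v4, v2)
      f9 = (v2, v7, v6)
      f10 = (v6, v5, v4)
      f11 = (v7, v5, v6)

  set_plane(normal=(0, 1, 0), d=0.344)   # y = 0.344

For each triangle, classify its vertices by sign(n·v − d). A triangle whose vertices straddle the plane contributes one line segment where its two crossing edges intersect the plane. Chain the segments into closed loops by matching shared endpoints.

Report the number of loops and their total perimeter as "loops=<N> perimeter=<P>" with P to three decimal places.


loops=1 perimeter=10.000

Straddling triangles (8 of 12):
  (v1,v3,v0) [-+-] → (-0.865, 0.344, 1.635)–(-0.865, 0.344, 0.595175)  len=1.0398
  (v0,v3,v2) [-++] → (-0.865, 0.344, 0.595175)–(-0.865, 0.344, -1.635)  len=2.2302
  (v2,v4,v0) [+--] → (-0.314878, 0.344, -1.635)–(-0.865, 0.344, -1.635)  len=0.5501
  (v1,v7,v3) [-++] → (0.314878, 0.344, 1.635)–(-0.865, 0.344, 1.635)  len=1.1799
  (v5,v7,v1) [-+-] → (0.865, 0.344, 1.635)–(0.314878, 0.344, 1.635)  len=0.5501
  (v6,v4,v2) [+-+] → (0.865, 0.344, -1.635)–(-0.314878, 0.344, -1.635)  len=1.1799
  (v6,v5,v4) [+--] → (0.865, 0.344, -0.595175)–(0.865, 0.344, -1.635)  len=1.0398
  (v7,v5,v6) [+-+] → (0.865, 0.344, 1.635)–(0.865, 0.344, -0.595175)  len=2.2302

Chained into 1 loop(s):
  loop 1: 8 segments, perimeter = 10.0000
Total perimeter = 10.000


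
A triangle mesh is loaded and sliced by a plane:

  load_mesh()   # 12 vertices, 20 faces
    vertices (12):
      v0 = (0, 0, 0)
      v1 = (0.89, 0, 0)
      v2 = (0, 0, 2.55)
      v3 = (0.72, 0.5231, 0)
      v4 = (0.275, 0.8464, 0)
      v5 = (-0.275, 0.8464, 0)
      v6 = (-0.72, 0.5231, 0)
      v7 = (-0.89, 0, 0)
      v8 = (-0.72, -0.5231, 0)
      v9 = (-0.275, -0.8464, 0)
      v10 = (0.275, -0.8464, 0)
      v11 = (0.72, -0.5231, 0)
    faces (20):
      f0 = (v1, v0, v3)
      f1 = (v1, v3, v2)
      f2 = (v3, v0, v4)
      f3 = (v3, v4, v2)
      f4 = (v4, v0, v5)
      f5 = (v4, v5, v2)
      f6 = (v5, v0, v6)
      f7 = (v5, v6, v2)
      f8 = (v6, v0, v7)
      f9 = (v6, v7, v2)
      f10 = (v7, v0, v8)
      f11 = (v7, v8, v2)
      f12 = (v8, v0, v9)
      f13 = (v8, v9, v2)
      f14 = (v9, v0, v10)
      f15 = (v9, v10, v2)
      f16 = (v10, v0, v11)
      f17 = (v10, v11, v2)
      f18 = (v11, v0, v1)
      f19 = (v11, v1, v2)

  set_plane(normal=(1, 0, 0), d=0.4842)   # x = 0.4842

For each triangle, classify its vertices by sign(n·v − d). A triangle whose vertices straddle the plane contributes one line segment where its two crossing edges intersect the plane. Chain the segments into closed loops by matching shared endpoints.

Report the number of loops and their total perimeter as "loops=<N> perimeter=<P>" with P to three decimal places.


loops=1 perimeter=4.156

Straddling triangles (8 of 20):
  (v1,v0,v3) [+-+] → (0.4842, 0, 0)–(0.4842, 0.351785, 0)  len=0.3518
  (v1,v3,v2) [++-] → (0.4842, 0.351785, 0.835125)–(0.4842, 0, 1.16269)  len=0.4807
  (v3,v0,v4) [+--] → (0.4842, 0.351785, 0)–(0.4842, 0.694413, 0)  len=0.3426
  (v3,v4,v2) [+--] → (0.4842, 0.694413, 0)–(0.4842, 0.351785, 0.835125)  len=0.9027
  (v10,v0,v11) [--+] → (0.4842, -0.351785, 0)–(0.4842, -0.694413, 0)  len=0.3426
  (v10,v11,v2) [-+-] → (0.4842, -0.694413, 0)–(0.4842, -0.351785, 0.835125)  len=0.9027
  (v11,v0,v1) [+-+] → (0.4842, -0.351785, 0)–(0.4842, 0, 0)  len=0.3518
  (v11,v1,v2) [++-] → (0.4842, 0, 1.16269)–(0.4842, -0.351785, 0.835125)  len=0.4807

Chained into 1 loop(s):
  loop 1: 8 segments, perimeter = 4.1555
Total perimeter = 4.156


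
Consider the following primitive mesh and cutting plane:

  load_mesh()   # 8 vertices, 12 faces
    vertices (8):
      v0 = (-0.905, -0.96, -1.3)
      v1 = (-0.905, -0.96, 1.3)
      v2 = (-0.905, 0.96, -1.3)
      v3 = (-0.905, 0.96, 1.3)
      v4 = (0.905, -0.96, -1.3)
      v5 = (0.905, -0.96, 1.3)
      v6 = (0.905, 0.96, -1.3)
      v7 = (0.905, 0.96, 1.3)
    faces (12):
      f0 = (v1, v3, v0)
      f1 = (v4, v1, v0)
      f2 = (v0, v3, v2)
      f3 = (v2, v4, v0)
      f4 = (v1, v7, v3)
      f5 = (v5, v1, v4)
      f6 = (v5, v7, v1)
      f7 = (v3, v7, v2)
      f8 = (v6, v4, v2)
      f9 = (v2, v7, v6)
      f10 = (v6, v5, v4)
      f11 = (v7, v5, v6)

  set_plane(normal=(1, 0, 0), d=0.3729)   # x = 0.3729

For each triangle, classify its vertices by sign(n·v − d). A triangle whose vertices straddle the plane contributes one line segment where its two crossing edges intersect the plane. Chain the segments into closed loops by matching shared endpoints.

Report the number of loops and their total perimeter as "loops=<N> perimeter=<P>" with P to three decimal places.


loops=1 perimeter=9.040

Straddling triangles (8 of 12):
  (v4,v1,v0) [+--] → (0.3729, -0.96, -0.535657)–(0.3729, -0.96, -1.3)  len=0.7643
  (v2,v4,v0) [-+-] → (0.3729, -0.395562, -1.3)–(0.3729, -0.96, -1.3)  len=0.5644
  (v1,v7,v3) [-+-] → (0.3729, 0.395562, 1.3)–(0.3729, 0.96, 1.3)  len=0.5644
  (v5,v1,v4) [+-+] → (0.3729, -0.96, 1.3)–(0.3729, -0.96, -0.535657)  len=1.8357
  (v5,v7,v1) [++-] → (0.3729, 0.395562, 1.3)–(0.3729, -0.96, 1.3)  len=1.3556
  (v3,v7,v2) [-+-] → (0.3729, 0.96, 1.3)–(0.3729, 0.96, 0.535657)  len=0.7643
  (v6,v4,v2) [++-] → (0.3729, -0.395562, -1.3)–(0.3729, 0.96, -1.3)  len=1.3556
  (v2,v7,v6) [-++] → (0.3729, 0.96, 0.535657)–(0.3729, 0.96, -1.3)  len=1.8357

Chained into 1 loop(s):
  loop 1: 8 segments, perimeter = 9.0400
Total perimeter = 9.040


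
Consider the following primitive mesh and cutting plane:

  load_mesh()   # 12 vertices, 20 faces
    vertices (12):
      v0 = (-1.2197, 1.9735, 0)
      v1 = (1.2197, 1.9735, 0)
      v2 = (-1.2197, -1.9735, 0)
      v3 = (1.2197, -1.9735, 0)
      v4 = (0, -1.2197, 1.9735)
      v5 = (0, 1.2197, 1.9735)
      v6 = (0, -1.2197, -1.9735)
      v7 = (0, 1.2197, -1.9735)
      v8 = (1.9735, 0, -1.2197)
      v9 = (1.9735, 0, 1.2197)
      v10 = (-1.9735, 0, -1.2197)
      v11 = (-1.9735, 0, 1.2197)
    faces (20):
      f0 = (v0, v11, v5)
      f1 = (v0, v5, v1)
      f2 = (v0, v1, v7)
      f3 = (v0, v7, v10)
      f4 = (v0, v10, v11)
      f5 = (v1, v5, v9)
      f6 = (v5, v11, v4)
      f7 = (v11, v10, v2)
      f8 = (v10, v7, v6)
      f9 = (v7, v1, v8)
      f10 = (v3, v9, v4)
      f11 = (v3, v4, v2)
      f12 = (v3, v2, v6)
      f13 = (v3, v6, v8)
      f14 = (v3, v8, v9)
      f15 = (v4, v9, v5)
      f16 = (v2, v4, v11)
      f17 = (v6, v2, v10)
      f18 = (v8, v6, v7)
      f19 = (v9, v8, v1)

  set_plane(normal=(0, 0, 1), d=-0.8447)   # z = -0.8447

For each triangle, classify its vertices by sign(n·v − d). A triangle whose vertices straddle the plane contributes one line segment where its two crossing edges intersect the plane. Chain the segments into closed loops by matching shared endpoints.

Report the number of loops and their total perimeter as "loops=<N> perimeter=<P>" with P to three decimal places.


loops=1 perimeter=11.295

Straddling triangles (10 of 20):
  (v0,v1,v7) [++-] → (0.697642, 1.65086, -0.8447)–(-0.697642, 1.65086, -0.8447)  len=1.3953
  (v0,v7,v10) [+--] → (-0.697642, 1.65086, -0.8447)–(-1.74174, 0.606758, -0.8447)  len=1.4766
  (v0,v10,v11) [+-+] → (-1.74174, 0.606758, -0.8447)–(-1.9735, 0, -0.8447)  len=0.6495
  (v11,v10,v2) [+-+] → (-1.9735, 0, -0.8447)–(-1.74174, -0.606758, -0.8447)  len=0.6495
  (v7,v1,v8) [-+-] → (0.697642, 1.65086, -0.8447)–(1.74174, 0.606758, -0.8447)  len=1.4766
  (v3,v2,v6) [++-] → (-0.697642, -1.65086, -0.8447)–(0.697642, -1.65086, -0.8447)  len=1.3953
  (v3,v6,v8) [+--] → (0.697642, -1.65086, -0.8447)–(1.74174, -0.606758, -0.8447)  len=1.4766
  (v3,v8,v9) [+-+] → (1.74174, -0.606758, -0.8447)–(1.9735, 0, -0.8447)  len=0.6495
  (v6,v2,v10) [-+-] → (-0.697642, -1.65086, -0.8447)–(-1.74174, -0.606758, -0.8447)  len=1.4766
  (v9,v8,v1) [+-+] → (1.9735, 0, -0.8447)–(1.74174, 0.606758, -0.8447)  len=0.6495

Chained into 1 loop(s):
  loop 1: 10 segments, perimeter = 11.2949
Total perimeter = 11.295


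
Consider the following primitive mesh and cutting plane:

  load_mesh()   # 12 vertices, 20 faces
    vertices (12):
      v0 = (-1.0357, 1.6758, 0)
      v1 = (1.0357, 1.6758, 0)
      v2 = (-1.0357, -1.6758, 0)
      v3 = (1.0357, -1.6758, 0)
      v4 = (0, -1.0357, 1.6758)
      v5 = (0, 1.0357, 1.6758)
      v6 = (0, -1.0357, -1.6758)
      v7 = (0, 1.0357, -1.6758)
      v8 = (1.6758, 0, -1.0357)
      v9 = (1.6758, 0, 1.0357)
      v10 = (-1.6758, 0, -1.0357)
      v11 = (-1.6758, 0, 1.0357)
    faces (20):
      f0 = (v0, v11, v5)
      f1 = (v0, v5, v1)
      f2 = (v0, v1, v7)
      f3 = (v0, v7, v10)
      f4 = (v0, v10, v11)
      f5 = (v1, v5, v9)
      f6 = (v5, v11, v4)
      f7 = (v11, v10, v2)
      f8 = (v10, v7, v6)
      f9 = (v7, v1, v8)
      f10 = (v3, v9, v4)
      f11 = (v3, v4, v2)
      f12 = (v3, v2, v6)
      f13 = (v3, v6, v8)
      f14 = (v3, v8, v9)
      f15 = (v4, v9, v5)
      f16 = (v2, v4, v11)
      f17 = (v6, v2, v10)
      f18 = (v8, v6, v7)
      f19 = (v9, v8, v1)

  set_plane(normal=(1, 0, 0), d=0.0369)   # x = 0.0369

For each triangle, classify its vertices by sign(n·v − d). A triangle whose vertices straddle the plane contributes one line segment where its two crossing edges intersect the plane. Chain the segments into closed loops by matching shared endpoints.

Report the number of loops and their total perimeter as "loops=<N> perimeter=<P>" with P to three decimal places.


Straddling triangles (10 of 20):
  (v0,v5,v1) [--+] → (0.0369, 1.05851, 1.61609)–(0.0369, 1.6758, 0)  len=1.7300
  (v0,v1,v7) [-+-] → (0.0369, 1.6758, 0)–(0.0369, 1.05851, -1.61609)  len=1.7300
  (v1,v5,v9) [+-+] → (0.0369, 1.05851, 1.61609)–(0.0369, 1.01289, 1.66171)  len=0.0645
  (v7,v1,v8) [-++] → (0.0369, 1.05851, -1.61609)–(0.0369, 1.01289, -1.66171)  len=0.0645
  (v3,v9,v4) [++-] → (0.0369, -1.01289, 1.66171)–(0.0369, -1.05851, 1.61609)  len=0.0645
  (v3,v4,v2) [+--] → (0.0369, -1.05851, 1.61609)–(0.0369, -1.6758, 0)  len=1.7300
  (v3,v2,v6) [+--] → (0.0369, -1.6758, 0)–(0.0369, -1.05851, -1.61609)  len=1.7300
  (v3,v6,v8) [+-+] → (0.0369, -1.05851, -1.61609)–(0.0369, -1.01289, -1.66171)  len=0.0645
  (v4,v9,v5) [-+-] → (0.0369, -1.01289, 1.66171)–(0.0369, 1.01289, 1.66171)  len=2.0258
  (v8,v6,v7) [+--] → (0.0369, -1.01289, -1.66171)–(0.0369, 1.01289, -1.66171)  len=2.0258

Chained into 1 loop(s):
  loop 1: 10 segments, perimeter = 11.2295
Total perimeter = 11.229

loops=1 perimeter=11.229
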